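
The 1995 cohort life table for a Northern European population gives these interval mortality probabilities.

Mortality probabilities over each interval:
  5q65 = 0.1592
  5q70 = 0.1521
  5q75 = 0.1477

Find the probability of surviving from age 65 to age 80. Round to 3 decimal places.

The overall survival probability is (1 − 0.1592) × (1 − 0.1521) × (1 − 0.1477).
= 0.8408 × 0.8479 × 0.8523 = 0.607617.

0.608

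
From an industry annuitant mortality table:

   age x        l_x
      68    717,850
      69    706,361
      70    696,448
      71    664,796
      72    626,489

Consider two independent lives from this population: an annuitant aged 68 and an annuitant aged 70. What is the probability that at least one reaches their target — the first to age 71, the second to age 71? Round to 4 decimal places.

p₁ = l_71/l_68 = 664,796/717,850 = 0.926093; p₂ = l_71/l_70 = 664,796/696,448 = 0.954552.
P(at least one) = 1 − (1−p₁)(1−p₂) = 1 − 0.073907 × 0.045448 = 0.996641.

0.9966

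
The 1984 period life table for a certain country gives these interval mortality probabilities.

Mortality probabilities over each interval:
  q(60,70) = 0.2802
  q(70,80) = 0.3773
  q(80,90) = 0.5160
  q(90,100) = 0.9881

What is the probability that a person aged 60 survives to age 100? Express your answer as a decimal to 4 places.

Survival from 60 to 100 is the product of surviving each interval: (1 − 0.2802) × (1 − 0.3773) × (1 − 0.5160) × (1 − 0.9881).
= 0.7198 × 0.6227 × 0.4840 × 0.0119 = 0.002582.

0.0026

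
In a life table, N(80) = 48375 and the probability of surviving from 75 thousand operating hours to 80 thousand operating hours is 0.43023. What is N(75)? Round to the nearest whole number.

112440

N(75) = N(80) / p = 48375 / 0.43023 = 112440.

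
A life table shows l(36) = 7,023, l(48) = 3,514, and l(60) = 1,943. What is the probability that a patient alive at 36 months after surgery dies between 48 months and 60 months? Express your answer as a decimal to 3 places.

0.224

This is the probability of reaching 48 but not 60, conditional on being alive at 36: (l(48) − l(60)) / l(36).
= (3,514 − 1,943) / 7,023 = 1,571 / 7,023 = 0.223694.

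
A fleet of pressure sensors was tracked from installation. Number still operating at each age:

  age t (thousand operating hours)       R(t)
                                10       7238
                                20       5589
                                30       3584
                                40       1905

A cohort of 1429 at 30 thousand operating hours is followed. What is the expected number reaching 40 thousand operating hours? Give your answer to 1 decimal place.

The relevant probability is 1905/3584 = 0.531529.
Expected number = 1429 × 0.531529 = 759.6.

759.6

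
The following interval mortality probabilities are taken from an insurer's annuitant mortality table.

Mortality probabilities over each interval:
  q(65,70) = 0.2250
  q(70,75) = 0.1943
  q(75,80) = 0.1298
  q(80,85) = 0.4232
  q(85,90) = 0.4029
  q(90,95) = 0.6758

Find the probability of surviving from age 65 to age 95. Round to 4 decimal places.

The overall survival probability is (1 − 0.2250) × (1 − 0.1943) × (1 − 0.1298) × (1 − 0.4232) × (1 − 0.4029) × (1 − 0.6758).
= 0.7750 × 0.8057 × 0.8702 × 0.5768 × 0.5971 × 0.3242 = 0.060671.

0.0607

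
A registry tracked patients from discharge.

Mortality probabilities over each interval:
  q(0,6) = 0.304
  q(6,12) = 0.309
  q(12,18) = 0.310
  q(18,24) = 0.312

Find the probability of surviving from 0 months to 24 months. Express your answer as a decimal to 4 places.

P(survive 0→24) = (1 − 0.304) × (1 − 0.309) × (1 − 0.310) × (1 − 0.312).
= 0.696 × 0.691 × 0.690 × 0.688 = 0.228310.

0.2283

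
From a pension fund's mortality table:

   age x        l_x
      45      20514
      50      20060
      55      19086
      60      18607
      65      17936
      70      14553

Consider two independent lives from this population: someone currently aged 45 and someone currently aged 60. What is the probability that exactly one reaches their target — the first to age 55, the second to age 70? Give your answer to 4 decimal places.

p₁ = l_55/l_45 = 19086/20514 = 0.930389; p₂ = l_70/l_60 = 14553/18607 = 0.782125.
P(exactly one) = p₁(1−p₂) + (1−p₁)p₂ = 0.202709 + 0.054445 = 0.257153.

0.2572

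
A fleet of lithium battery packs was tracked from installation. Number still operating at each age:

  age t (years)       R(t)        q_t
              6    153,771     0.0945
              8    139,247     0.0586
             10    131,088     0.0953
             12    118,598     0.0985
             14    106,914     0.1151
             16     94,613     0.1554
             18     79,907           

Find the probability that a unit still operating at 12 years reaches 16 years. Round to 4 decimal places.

0.7978

The conditional survival probability is R(16)/R(12) = 94,613/118,598 = 0.797762.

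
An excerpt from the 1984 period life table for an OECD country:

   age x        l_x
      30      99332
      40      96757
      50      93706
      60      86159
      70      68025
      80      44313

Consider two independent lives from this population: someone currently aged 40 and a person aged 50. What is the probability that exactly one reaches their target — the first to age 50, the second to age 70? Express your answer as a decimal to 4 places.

p₁ = l_50/l_40 = 93706/96757 = 0.968467; p₂ = l_70/l_50 = 68025/93706 = 0.725941.
P(exactly one) = p₁(1−p₂) + (1−p₁)p₂ = 0.265417 + 0.022891 = 0.288308.

0.2883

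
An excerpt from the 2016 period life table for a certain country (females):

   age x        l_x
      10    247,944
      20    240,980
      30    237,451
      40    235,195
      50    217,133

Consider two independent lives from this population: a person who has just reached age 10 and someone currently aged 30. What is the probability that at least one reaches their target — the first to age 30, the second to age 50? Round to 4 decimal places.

0.9964

p₁ = l_30/l_10 = 237,451/247,944 = 0.957680; p₂ = l_50/l_30 = 217,133/237,451 = 0.914433.
P(at least one) = 1 − (1−p₁)(1−p₂) = 1 − 0.042320 × 0.085567 = 0.996379.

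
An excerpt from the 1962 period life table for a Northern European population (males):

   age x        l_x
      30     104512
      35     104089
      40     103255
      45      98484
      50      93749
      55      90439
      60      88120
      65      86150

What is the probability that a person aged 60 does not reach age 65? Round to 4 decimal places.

P(die before 65 | alive at 60) = 1 − l_65/l_60 = 1 − 86150/88120 = (1970)/88120 = 0.022356.

0.0224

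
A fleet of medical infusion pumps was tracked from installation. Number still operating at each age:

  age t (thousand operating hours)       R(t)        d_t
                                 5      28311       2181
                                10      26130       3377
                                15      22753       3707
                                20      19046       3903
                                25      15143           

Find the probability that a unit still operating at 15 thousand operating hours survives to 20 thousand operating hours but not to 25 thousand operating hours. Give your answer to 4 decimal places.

This is the probability of reaching 20 but not 25, conditional on being operational at 15: (R(20) − R(25)) / R(15).
= (19046 − 15143) / 22753 = 3903 / 22753 = 0.171538.

0.1715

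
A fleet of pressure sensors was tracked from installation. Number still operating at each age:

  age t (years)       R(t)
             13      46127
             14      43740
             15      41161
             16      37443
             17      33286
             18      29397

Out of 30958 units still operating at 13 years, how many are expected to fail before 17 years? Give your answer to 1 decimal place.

8618.2

The relevant probability is 1 − 33286/46127 = 0.278384.
Expected number = 30958 × 0.278384 = 8618.2.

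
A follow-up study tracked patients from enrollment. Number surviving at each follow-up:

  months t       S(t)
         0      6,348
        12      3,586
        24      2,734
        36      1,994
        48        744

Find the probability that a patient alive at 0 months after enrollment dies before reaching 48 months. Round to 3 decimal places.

P(die before 48 | alive at 0) = 1 − S(48)/S(0) = 1 − 744/6,348 = (5,604)/6,348 = 0.882798.

0.883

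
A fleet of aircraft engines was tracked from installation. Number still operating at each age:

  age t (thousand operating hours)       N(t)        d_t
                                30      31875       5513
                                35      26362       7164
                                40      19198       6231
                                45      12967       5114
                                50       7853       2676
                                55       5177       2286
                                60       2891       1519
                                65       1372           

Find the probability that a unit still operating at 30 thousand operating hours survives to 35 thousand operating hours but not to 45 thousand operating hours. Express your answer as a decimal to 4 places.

0.4202

This is the probability of reaching 35 but not 45, conditional on being operational at 30: (N(35) − N(45)) / N(30).
= (26362 − 12967) / 31875 = 13395 / 31875 = 0.420235.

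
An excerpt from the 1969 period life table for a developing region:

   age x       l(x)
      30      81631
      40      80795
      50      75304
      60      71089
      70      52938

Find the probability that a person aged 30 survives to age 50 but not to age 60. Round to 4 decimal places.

This is the probability of reaching 50 but not 60, conditional on being alive at 30: (l(50) − l(60)) / l(30).
= (75304 − 71089) / 81631 = 4215 / 81631 = 0.051635.

0.0516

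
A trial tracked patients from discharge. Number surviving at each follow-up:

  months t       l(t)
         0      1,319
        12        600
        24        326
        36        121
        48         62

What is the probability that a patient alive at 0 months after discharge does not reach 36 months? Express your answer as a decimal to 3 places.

0.908

P(die before 36 | alive at 0) = 1 − l(36)/l(0) = 1 − 121/1,319 = (1,198)/1,319 = 0.908264.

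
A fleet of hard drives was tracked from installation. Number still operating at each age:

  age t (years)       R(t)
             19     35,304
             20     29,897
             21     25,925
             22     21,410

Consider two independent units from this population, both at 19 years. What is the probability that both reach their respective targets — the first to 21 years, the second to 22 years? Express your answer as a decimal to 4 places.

p₁ = R(21)/R(19) = 25,925/35,304 = 0.734336; p₂ = R(22)/R(19) = 21,410/35,304 = 0.606447.
P(both) = p₁ × p₂ = 0.734336 × 0.606447 = 0.445336.

0.4453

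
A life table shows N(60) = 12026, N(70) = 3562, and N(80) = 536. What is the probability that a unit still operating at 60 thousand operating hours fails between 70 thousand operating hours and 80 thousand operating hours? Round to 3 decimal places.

0.252

This is the probability of reaching 70 but not 80, conditional on being operational at 60: (N(70) − N(80)) / N(60).
= (3562 − 536) / 12026 = 3026 / 12026 = 0.251621.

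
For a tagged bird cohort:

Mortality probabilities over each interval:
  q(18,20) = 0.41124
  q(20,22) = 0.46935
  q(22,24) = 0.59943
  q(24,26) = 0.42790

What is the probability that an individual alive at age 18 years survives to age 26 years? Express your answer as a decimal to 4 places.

Survival from 18 to 26 is the product of surviving each interval: (1 − 0.41124) × (1 − 0.46935) × (1 − 0.59943) × (1 − 0.42790).
= 0.58876 × 0.53065 × 0.40057 × 0.57210 = 0.071597.

0.0716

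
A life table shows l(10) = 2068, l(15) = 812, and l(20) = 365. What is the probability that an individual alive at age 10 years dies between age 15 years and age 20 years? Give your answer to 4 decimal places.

This is the probability of reaching 15 but not 20, conditional on being alive at 10: (l(15) − l(20)) / l(10).
= (812 − 365) / 2068 = 447 / 2068 = 0.216151.

0.2162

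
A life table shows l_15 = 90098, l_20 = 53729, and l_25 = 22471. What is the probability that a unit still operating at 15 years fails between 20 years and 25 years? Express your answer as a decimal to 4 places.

This is the probability of reaching 20 but not 25, conditional on being operational at 15: (l_20 − l_25) / l_15.
= (53729 − 22471) / 90098 = 31258 / 90098 = 0.346933.

0.3469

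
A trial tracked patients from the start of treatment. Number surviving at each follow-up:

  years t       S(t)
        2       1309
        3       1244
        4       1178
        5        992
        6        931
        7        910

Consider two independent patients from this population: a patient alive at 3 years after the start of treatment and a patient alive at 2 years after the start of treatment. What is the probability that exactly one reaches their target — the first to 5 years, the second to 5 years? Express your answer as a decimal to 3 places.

0.347

p₁ = S(5)/S(3) = 992/1244 = 0.797428; p₂ = S(5)/S(2) = 992/1309 = 0.757830.
P(exactly one) = p₁(1−p₂) + (1−p₁)p₂ = 0.193113 + 0.153515 = 0.346628.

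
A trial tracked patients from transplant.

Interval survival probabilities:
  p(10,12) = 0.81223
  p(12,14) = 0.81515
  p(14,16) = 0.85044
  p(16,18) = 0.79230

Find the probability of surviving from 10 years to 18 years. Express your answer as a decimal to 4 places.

0.4461

Chaining the interval survival probabilities: 0.81223 × 0.81515 × 0.85044 × 0.79230.
= 0.446118.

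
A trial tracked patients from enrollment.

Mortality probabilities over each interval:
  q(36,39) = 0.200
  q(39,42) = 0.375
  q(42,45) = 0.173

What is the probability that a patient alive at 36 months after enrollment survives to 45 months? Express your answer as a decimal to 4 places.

P(survive 36→45) = (1 − 0.200) × (1 − 0.375) × (1 − 0.173).
= 0.800 × 0.625 × 0.827 = 0.413500.

0.4135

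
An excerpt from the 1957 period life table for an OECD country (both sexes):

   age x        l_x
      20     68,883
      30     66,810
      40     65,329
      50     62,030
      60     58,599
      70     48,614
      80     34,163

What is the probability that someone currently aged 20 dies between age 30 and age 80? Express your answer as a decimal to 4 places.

We want 10|50q20 = (l_30 − l_80)/l_20.
This is the probability of reaching 30 but not 80, conditional on being alive at 20: (l_30 − l_80) / l_20.
= (66,810 − 34,163) / 68,883 = 32,647 / 68,883 = 0.473949.

0.4739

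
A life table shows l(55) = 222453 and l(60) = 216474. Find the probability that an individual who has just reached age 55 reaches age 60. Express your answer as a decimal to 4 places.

The conditional survival probability is l(60)/l(55) = 216474/222453 = 0.973122.

0.9731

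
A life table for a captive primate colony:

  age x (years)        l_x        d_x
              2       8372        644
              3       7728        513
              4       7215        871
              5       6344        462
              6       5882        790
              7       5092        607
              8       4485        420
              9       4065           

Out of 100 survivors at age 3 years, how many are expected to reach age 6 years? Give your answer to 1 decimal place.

The relevant probability is 5882/7728 = 0.761128.
Expected number = 100 × 0.761128 = 76.1.

76.1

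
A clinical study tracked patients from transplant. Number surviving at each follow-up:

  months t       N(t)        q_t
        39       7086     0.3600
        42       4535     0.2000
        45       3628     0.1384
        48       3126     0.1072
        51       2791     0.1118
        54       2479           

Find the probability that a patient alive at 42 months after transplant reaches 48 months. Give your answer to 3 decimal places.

0.689

The conditional survival probability is N(48)/N(42) = 3126/4535 = 0.689305.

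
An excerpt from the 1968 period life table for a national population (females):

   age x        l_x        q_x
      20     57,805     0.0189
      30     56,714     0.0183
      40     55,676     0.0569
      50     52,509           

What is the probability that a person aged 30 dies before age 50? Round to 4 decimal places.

0.0741

P(die before 50 | alive at 30) = 1 − l_50/l_30 = 1 − 52,509/56,714 = (4,205)/56,714 = 0.074144.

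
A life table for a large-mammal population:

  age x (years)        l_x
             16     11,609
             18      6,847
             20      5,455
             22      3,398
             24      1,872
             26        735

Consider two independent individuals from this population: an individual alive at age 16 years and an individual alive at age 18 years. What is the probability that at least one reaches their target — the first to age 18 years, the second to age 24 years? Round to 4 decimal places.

p₁ = l_18/l_16 = 6,847/11,609 = 0.589801; p₂ = l_24/l_18 = 1,872/6,847 = 0.273404.
P(at least one) = 1 − (1−p₁)(1−p₂) = 1 − 0.410199 × 0.726596 = 0.701951.

0.7020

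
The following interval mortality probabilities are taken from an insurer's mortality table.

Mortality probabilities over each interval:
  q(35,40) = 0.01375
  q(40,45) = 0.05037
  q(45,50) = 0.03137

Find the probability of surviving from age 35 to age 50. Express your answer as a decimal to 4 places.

0.9072

Survival from 35 to 50 is the product of surviving each interval: (1 − 0.01375) × (1 − 0.05037) × (1 − 0.03137).
= 0.98625 × 0.94963 × 0.96863 = 0.907192.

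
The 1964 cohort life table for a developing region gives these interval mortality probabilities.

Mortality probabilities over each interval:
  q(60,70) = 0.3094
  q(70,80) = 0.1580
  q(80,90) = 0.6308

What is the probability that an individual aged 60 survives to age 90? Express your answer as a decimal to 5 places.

0.21468

P(survive 60→90) = (1 − 0.3094) × (1 − 0.1580) × (1 − 0.6308).
= 0.6906 × 0.8420 × 0.3692 = 0.214684.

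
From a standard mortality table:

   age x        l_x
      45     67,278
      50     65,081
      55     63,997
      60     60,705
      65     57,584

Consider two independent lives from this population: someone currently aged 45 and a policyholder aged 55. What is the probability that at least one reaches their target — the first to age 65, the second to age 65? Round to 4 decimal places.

p₁ = l_65/l_45 = 57,584/67,278 = 0.855911; p₂ = l_65/l_55 = 57,584/63,997 = 0.899792.
P(at least one) = 1 − (1−p₁)(1−p₂) = 1 − 0.144089 × 0.100208 = 0.985561.

0.9856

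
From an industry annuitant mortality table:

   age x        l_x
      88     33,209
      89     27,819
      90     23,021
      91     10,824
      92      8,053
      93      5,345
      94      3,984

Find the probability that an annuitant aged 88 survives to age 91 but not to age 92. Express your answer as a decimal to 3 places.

0.083

We want 3|1q88 = (l_91 − l_92)/l_88.
This is the probability of reaching 91 but not 92, conditional on being alive at 88: (l_91 − l_92) / l_88.
= (10,824 − 8,053) / 33,209 = 2,771 / 33,209 = 0.083441.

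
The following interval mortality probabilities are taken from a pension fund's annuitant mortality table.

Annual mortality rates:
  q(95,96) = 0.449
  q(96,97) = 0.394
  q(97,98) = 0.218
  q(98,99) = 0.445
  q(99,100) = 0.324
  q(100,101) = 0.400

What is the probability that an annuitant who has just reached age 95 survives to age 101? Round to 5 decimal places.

Survival from 95 to 101 is the product of surviving each interval: (1 − 0.449) × (1 − 0.394) × (1 − 0.218) × (1 − 0.445) × (1 − 0.324) × (1 − 0.400).
= 0.551 × 0.606 × 0.782 × 0.555 × 0.676 × 0.600 = 0.058779.

0.05878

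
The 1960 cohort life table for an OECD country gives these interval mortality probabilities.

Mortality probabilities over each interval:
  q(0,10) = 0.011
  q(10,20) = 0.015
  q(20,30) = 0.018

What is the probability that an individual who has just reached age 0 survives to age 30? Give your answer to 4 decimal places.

Survival from 0 to 30 is the product of surviving each interval: (1 − 0.011) × (1 − 0.015) × (1 − 0.018).
= 0.989 × 0.985 × 0.982 = 0.956630.

0.9566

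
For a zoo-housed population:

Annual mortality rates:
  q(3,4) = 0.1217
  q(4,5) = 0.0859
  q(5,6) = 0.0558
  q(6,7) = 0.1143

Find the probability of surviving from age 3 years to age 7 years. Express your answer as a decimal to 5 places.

0.67141

Chaining the interval survival probabilities: (1 − 0.1217) × (1 − 0.0859) × (1 − 0.0558) × (1 − 0.1143).
= 0.8783 × 0.9141 × 0.9442 × 0.8857 = 0.671409.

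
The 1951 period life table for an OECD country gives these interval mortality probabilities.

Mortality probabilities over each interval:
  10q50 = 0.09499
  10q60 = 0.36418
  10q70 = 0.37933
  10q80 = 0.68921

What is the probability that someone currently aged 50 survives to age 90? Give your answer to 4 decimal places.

Chaining the interval survival probabilities: (1 − 0.09499) × (1 − 0.36418) × (1 − 0.37933) × (1 − 0.68921).
= 0.90501 × 0.63582 × 0.62067 × 0.31079 = 0.110998.

0.1110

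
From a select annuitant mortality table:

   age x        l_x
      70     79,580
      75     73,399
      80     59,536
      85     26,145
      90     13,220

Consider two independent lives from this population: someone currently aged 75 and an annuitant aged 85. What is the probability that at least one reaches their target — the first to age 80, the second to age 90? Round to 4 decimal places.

0.9066

p₁ = l_80/l_75 = 59,536/73,399 = 0.811128; p₂ = l_90/l_85 = 13,220/26,145 = 0.505642.
P(at least one) = 1 − (1−p₁)(1−p₂) = 1 − 0.188872 × 0.494358 = 0.906630.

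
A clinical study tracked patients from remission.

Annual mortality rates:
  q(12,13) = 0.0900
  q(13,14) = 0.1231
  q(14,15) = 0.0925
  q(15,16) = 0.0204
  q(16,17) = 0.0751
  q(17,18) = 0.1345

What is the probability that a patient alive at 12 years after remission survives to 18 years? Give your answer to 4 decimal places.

0.5679

Survival from 12 to 18 is the product of surviving each interval: (1 − 0.0900) × (1 − 0.1231) × (1 − 0.0925) × (1 − 0.0204) × (1 − 0.0751) × (1 − 0.1345).
= 0.9100 × 0.8769 × 0.9075 × 0.9796 × 0.9249 × 0.8655 = 0.567870.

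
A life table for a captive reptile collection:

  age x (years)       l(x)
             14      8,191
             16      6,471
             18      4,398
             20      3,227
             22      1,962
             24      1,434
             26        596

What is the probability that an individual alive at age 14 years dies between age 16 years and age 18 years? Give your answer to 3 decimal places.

0.253

This is the probability of reaching 16 but not 18, conditional on being alive at 14: (l(16) − l(18)) / l(14).
= (6,471 − 4,398) / 8,191 = 2,073 / 8,191 = 0.253083.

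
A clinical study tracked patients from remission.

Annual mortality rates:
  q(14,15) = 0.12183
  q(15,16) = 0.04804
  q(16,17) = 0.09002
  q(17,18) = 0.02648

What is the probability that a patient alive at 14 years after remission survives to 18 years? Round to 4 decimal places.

Survival from 14 to 18 is the product of surviving each interval: (1 − 0.12183) × (1 − 0.04804) × (1 − 0.09002) × (1 − 0.02648).
= 0.87817 × 0.95196 × 0.90998 × 0.97352 = 0.740583.

0.7406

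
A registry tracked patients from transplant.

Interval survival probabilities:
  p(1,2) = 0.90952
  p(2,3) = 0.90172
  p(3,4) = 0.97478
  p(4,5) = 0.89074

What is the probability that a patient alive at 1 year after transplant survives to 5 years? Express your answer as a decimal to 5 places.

0.71210

The overall survival probability is 0.90952 × 0.90172 × 0.97478 × 0.89074.
= 0.712101.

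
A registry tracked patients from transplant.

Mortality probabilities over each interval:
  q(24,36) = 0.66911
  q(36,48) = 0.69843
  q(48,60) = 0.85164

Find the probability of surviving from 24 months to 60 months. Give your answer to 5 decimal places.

0.01480

P(survive 24→60) = (1 − 0.66911) × (1 − 0.69843) × (1 − 0.85164).
= 0.33089 × 0.30157 × 0.14836 = 0.014804.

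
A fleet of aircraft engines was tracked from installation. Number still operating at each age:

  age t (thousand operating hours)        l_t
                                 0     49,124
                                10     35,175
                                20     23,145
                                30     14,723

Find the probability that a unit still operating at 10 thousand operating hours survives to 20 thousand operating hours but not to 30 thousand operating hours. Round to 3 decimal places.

This is the probability of reaching 20 but not 30, conditional on being operational at 10: (l_20 − l_30) / l_10.
= (23,145 − 14,723) / 35,175 = 8,422 / 35,175 = 0.239431.

0.239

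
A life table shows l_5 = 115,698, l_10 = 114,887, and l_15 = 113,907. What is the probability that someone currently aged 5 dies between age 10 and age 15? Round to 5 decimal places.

0.00847

We want 5|5q5 = (l_10 − l_15)/l_5.
This is the probability of reaching 10 but not 15, conditional on being alive at 5: (l_10 − l_15) / l_5.
= (114,887 − 113,907) / 115,698 = 980 / 115,698 = 0.008470.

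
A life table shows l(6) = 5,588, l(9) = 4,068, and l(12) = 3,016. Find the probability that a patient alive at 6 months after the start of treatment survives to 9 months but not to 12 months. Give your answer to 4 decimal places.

This is the probability of reaching 9 but not 12, conditional on being alive at 6: (l(9) − l(12)) / l(6).
= (4,068 − 3,016) / 5,588 = 1,052 / 5,588 = 0.188261.

0.1883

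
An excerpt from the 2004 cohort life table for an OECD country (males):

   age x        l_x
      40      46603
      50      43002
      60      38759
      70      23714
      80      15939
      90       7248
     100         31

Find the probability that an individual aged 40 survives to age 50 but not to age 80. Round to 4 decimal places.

0.5807

We want 10|30q40 = (l_50 − l_80)/l_40.
This is the probability of reaching 50 but not 80, conditional on being alive at 40: (l_50 − l_80) / l_40.
= (43002 − 15939) / 46603 = 27063 / 46603 = 0.580714.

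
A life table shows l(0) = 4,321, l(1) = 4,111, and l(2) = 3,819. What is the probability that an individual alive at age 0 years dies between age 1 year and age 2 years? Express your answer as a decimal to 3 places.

This is the probability of reaching 1 but not 2, conditional on being alive at 0: (l(1) − l(2)) / l(0).
= (4,111 − 3,819) / 4,321 = 292 / 4,321 = 0.067577.

0.068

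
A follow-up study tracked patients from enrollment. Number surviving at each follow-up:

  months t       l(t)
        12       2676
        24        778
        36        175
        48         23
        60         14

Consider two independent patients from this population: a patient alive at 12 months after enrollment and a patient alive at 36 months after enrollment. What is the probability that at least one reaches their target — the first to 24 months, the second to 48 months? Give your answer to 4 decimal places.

0.3840

p₁ = l(24)/l(12) = 778/2676 = 0.290732; p₂ = l(48)/l(36) = 23/175 = 0.131429.
P(at least one) = 1 − (1−p₁)(1−p₂) = 1 − 0.709268 × 0.868571 = 0.383950.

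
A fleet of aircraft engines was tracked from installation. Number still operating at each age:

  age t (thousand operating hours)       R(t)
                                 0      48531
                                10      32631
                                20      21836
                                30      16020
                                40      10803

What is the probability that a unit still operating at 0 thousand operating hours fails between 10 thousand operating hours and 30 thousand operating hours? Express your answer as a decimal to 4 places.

This is the probability of reaching 10 but not 30, conditional on being operational at 0: (R(10) − R(30)) / R(0).
= (32631 − 16020) / 48531 = 16611 / 48531 = 0.342276.

0.3423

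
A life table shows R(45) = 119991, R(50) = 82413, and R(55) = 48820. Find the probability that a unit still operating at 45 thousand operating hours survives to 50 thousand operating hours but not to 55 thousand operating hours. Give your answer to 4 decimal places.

This is the probability of reaching 50 but not 55, conditional on being operational at 45: (R(50) − R(55)) / R(45).
= (82413 − 48820) / 119991 = 33593 / 119991 = 0.279963.

0.2800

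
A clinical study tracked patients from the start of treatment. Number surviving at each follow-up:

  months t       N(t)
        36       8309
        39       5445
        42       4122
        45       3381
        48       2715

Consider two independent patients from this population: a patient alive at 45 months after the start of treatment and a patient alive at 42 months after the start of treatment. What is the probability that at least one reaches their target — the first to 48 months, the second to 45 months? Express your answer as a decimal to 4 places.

p₁ = N(48)/N(45) = 2715/3381 = 0.803017; p₂ = N(45)/N(42) = 3381/4122 = 0.820233.
P(at least one) = 1 − (1−p₁)(1−p₂) = 1 − 0.196983 × 0.179767 = 0.964589.

0.9646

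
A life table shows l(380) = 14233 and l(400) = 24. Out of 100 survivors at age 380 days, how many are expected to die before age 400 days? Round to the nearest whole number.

100

The relevant probability is 1 − 24/14233 = 0.998314.
Expected number = 100 × 0.998314 = 100.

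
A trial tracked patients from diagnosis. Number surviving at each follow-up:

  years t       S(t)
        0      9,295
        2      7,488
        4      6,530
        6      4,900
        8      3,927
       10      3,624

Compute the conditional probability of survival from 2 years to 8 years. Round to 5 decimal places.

The conditional survival probability is S(8)/S(2) = 3,927/7,488 = 0.524439.

0.52444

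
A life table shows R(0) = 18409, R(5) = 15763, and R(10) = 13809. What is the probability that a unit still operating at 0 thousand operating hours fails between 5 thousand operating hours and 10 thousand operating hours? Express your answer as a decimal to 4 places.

This is the probability of reaching 5 but not 10, conditional on being operational at 0: (R(5) − R(10)) / R(0).
= (15763 − 13809) / 18409 = 1954 / 18409 = 0.106144.

0.1061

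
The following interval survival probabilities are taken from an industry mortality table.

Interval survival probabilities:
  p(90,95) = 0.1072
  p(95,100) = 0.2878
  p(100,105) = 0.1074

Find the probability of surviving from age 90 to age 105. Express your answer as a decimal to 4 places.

Survival from 90 to 105 is the product of surviving each interval: 0.1072 × 0.2878 × 0.1074.
= 0.003314.

0.0033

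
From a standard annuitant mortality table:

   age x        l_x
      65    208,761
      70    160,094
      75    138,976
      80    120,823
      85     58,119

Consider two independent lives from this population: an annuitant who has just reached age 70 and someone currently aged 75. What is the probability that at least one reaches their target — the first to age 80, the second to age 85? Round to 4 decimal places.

0.8573

p₁ = l_80/l_70 = 120,823/160,094 = 0.754700; p₂ = l_85/l_75 = 58,119/138,976 = 0.418195.
P(at least one) = 1 − (1−p₁)(1−p₂) = 1 − 0.245300 × 0.581805 = 0.857283.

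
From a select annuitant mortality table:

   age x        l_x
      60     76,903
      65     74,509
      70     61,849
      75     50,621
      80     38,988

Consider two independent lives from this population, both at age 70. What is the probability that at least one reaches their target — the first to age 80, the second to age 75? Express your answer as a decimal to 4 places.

0.9329

p₁ = l_80/l_70 = 38,988/61,849 = 0.630374; p₂ = l_75/l_70 = 50,621/61,849 = 0.818461.
P(at least one) = 1 − (1−p₁)(1−p₂) = 1 − 0.369626 × 0.181539 = 0.932898.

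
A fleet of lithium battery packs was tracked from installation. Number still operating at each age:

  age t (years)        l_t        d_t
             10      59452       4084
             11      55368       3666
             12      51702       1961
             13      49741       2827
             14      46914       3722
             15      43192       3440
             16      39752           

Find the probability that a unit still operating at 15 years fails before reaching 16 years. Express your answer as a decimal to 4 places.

P(fail before 16 | operational at 15) = 1 − l_16/l_15 = 1 − 39752/43192 = (3440)/43192 = 0.079644.

0.0796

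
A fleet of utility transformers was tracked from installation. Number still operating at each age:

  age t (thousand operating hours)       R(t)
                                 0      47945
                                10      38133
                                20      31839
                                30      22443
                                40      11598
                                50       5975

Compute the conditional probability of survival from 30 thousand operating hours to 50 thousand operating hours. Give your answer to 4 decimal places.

The conditional survival probability is R(50)/R(30) = 5975/22443 = 0.266230.

0.2662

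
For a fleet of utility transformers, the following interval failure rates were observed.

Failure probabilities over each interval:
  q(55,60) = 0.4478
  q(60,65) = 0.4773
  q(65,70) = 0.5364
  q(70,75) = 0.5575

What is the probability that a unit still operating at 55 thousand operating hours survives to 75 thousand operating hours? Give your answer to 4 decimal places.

P(survive 55→75) = (1 − 0.4478) × (1 − 0.4773) × (1 − 0.5364) × (1 − 0.5575).
= 0.5522 × 0.5227 × 0.4636 × 0.4425 = 0.059211.

0.0592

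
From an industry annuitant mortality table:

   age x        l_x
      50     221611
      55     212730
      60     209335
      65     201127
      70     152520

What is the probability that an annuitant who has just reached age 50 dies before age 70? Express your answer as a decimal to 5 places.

P(die before 70 | alive at 50) = 1 − l_70/l_50 = 1 − 152520/221611 = (69091)/221611 = 0.311767.

0.31177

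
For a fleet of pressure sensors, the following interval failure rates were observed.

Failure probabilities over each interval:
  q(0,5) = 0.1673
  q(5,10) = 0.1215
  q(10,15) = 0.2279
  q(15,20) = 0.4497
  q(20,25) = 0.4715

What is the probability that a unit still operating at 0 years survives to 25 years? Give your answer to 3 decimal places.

0.164

Survival from 0 to 25 is the product of surviving each interval: (1 − 0.1673) × (1 − 0.1215) × (1 − 0.2279) × (1 − 0.4497) × (1 − 0.4715).
= 0.8327 × 0.8785 × 0.7721 × 0.5503 × 0.5285 = 0.164266.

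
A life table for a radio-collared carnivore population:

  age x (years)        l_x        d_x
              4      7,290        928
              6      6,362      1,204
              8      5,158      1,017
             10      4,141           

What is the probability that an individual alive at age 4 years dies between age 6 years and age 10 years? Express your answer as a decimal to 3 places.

This is the probability of reaching 6 but not 10, conditional on being alive at 4: (l_6 − l_10) / l_4.
= (6,362 − 4,141) / 7,290 = 2,221 / 7,290 = 0.304664.

0.305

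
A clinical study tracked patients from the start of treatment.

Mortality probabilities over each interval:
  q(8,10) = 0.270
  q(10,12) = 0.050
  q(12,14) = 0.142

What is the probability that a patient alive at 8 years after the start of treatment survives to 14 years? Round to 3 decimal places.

Survival from 8 to 14 is the product of surviving each interval: (1 − 0.270) × (1 − 0.050) × (1 − 0.142).
= 0.730 × 0.950 × 0.858 = 0.595023.

0.595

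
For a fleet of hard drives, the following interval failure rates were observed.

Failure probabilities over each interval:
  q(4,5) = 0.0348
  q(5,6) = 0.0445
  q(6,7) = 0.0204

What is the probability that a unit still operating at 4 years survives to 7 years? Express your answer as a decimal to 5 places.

The overall survival probability is (1 − 0.0348) × (1 − 0.0445) × (1 − 0.0204).
= 0.9652 × 0.9555 × 0.9796 = 0.903435.

0.90343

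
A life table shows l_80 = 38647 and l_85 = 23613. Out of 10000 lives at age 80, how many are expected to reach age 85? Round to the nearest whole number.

6110

The relevant probability is 23613/38647 = 0.610992.
Expected number = 10000 × 0.610992 = 6110.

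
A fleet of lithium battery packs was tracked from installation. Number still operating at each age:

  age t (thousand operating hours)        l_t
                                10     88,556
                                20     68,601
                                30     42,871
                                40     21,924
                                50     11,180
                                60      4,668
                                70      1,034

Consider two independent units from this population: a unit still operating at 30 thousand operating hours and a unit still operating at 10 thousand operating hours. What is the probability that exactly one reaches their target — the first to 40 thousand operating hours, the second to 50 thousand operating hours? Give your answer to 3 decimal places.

0.509

p₁ = l_40/l_30 = 21,924/42,871 = 0.511395; p₂ = l_50/l_10 = 11,180/88,556 = 0.126248.
P(exactly one) = p₁(1−p₂) + (1−p₁)p₂ = 0.446832 + 0.061685 = 0.508518.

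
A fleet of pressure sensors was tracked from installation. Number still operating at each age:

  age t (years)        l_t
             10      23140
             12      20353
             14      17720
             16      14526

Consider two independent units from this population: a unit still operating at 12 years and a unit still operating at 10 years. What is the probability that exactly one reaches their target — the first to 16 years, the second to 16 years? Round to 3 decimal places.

p₁ = l_16/l_12 = 14526/20353 = 0.713703; p₂ = l_16/l_10 = 14526/23140 = 0.627744.
P(exactly one) = p₁(1−p₂) + (1−p₁)p₂ = 0.265680 + 0.179721 = 0.445401.

0.445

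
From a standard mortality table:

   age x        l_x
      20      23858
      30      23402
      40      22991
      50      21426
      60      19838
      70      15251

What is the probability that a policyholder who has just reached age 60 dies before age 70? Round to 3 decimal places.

0.231

P(die before 70 | alive at 60) = 1 − l_70/l_60 = 1 − 15251/19838 = (4587)/19838 = 0.231223.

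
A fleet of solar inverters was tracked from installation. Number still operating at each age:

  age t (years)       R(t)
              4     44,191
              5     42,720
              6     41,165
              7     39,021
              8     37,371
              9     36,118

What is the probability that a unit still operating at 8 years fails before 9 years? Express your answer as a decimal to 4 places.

0.0335

P(fail before 9 | operational at 8) = 1 − R(9)/R(8) = 1 − 36,118/37,371 = (1,253)/37,371 = 0.033529.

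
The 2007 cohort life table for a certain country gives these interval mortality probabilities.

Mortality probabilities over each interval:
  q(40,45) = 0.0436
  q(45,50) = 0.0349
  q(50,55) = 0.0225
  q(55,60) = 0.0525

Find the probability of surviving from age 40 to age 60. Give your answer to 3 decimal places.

0.855

P(survive 40→60) = (1 − 0.0436) × (1 − 0.0349) × (1 − 0.0225) × (1 − 0.0525).
= 0.9564 × 0.9651 × 0.9775 × 0.9475 = 0.854885.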